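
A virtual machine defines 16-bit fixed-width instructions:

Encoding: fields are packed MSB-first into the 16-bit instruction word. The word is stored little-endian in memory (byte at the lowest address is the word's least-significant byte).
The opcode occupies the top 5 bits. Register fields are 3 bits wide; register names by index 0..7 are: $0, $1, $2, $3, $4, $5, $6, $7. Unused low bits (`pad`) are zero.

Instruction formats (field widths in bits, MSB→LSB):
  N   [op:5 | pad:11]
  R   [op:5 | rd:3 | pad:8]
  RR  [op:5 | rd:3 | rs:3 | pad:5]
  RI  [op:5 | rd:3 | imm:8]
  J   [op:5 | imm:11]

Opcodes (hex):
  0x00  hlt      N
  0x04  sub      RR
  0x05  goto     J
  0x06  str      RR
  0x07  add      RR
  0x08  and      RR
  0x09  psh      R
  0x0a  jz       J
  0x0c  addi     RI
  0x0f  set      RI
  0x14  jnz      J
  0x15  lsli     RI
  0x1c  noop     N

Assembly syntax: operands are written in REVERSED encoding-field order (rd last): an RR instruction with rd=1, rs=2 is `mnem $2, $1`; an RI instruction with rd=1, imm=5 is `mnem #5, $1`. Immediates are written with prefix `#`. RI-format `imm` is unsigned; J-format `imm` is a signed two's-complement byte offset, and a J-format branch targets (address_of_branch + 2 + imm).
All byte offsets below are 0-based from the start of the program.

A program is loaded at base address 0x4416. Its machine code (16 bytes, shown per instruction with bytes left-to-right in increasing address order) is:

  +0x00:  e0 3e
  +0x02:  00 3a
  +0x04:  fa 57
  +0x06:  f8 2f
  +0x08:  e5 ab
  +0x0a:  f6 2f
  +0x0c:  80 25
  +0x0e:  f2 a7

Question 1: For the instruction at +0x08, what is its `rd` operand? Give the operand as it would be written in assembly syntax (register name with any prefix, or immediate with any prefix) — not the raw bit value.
off 0x08: read e5 ab as little → 0xabe5
  top 5b → 0x15 → lsli [RI]
  rd@[10:8]=0x3 ⇒ $3
  imm@[7:0]=0xe5 ⇒ #229

$3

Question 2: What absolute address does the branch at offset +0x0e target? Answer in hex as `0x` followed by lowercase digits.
0x4418

off 0x0e: read f2 a7 as little → 0xa7f2
  top 5b → 0x14 → jnz [J]
  imm@[10:0]=0x7f2 (s11→-14) ⇒ #-14
  target = base 0x4416 + off 0x0e + 2 + imm -14 = 0x4418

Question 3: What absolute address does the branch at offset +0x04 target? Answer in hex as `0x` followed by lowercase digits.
0x4416

off 0x04: read fa 57 as little → 0x57fa
  op=0x57fa>>11=0xa ⇒ jz (J)
  imm@[10:0]=0x7fa (s11→-6) ⇒ #-6
  target = base 0x4416 + off 0x04 + 2 + imm -6 = 0x4416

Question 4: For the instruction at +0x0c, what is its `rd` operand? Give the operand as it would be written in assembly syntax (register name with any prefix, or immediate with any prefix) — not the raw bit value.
$5

+0x0c: 80 25 ⇒ word 0x2580 (little)
  opcode bits[15:11]=0x4: sub/RR
  [10:8] rd=5 = $5
  [7:5] rs=4 = $4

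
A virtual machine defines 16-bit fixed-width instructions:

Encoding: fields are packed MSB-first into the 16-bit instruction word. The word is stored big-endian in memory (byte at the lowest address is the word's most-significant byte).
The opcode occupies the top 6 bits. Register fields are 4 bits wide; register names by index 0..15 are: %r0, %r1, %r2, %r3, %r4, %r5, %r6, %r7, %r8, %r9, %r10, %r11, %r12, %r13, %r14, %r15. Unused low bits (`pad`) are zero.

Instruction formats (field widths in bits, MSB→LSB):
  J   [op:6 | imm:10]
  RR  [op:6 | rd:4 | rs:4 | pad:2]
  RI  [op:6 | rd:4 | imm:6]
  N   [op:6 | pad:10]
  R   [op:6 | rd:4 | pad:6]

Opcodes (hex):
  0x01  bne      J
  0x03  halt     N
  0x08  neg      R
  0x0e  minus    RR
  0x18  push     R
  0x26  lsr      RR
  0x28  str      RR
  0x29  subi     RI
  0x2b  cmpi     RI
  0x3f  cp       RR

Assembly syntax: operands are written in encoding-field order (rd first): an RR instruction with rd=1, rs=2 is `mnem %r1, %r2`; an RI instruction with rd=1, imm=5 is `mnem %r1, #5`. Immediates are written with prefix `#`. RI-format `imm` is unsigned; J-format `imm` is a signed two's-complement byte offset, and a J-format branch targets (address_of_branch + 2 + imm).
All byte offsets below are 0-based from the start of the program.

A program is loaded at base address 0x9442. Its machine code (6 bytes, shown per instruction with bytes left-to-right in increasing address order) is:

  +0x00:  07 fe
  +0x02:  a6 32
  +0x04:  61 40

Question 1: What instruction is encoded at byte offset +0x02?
+0x02: a6 32 ⇒ word 0xa632 (big)
  top 6b → 0x29 → subi [RI]
  rd: (w>>6)&0xf=0x8 → %r8
  imm: (w>>0)&0x3f=0x32 → #50

subi %r8, #50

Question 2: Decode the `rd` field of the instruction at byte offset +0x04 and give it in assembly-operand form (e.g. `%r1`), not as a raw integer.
%r5

[04] 61 40 → 0x6140
  opcode bits[15:10]=0x18: push/R
  rd@[9:6]=0x5 ⇒ %r5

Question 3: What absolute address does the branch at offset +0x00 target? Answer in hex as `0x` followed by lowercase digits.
+0x00: 07 fe ⇒ word 0x07fe (big)
  opcode bits[15:10]=0x1: bne/J
  [9:0] imm=1022 (s10→-2) = #-2
  target = base 0x9442 + off 0x00 + 2 + imm -2 = 0x9442

0x9442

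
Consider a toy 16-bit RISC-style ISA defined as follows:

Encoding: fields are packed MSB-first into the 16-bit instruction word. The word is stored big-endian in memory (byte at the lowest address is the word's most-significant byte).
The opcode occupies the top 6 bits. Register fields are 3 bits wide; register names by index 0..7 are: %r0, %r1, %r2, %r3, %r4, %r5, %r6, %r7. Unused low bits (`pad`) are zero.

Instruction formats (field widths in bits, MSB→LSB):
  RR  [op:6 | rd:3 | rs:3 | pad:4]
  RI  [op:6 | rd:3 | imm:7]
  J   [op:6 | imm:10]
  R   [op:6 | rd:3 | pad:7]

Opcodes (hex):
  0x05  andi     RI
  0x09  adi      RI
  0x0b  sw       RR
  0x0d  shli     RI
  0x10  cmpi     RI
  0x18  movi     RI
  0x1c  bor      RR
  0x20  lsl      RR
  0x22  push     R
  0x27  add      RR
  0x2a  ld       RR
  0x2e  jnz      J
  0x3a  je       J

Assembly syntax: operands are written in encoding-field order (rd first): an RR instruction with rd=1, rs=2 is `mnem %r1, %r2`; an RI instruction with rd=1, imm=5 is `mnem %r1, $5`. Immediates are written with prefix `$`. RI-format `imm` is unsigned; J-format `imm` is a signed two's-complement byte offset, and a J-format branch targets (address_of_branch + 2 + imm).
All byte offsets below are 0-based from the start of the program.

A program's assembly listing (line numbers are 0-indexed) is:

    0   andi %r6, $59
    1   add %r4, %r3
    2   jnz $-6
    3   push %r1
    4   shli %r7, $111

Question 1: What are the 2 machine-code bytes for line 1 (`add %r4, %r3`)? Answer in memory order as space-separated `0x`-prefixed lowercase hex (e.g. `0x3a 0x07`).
line 1 (add): pack op=0x27:6|rd=4:3|rs=3:3|pad=0:4 = 0x9e30; big→ 9e 30

0x9e 0x30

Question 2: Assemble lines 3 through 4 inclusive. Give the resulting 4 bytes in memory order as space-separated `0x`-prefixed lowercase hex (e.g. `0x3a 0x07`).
0x88 0x80 0x37 0xef

line 3 (push): pack op=0x22:6|rd=1:3|pad=0:7 = 0x8880; big→ 88 80
line 4 (shli): pack op=0xd:6|rd=7:3|imm=111:7 = 0x37ef; big→ 37 ef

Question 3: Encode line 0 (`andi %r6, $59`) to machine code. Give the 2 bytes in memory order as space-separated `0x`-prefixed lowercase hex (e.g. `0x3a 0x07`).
0. andi fields op=0x5:6|rd=6:3|imm=59:7 → word 173bh → 17 3b

0x17 0x3b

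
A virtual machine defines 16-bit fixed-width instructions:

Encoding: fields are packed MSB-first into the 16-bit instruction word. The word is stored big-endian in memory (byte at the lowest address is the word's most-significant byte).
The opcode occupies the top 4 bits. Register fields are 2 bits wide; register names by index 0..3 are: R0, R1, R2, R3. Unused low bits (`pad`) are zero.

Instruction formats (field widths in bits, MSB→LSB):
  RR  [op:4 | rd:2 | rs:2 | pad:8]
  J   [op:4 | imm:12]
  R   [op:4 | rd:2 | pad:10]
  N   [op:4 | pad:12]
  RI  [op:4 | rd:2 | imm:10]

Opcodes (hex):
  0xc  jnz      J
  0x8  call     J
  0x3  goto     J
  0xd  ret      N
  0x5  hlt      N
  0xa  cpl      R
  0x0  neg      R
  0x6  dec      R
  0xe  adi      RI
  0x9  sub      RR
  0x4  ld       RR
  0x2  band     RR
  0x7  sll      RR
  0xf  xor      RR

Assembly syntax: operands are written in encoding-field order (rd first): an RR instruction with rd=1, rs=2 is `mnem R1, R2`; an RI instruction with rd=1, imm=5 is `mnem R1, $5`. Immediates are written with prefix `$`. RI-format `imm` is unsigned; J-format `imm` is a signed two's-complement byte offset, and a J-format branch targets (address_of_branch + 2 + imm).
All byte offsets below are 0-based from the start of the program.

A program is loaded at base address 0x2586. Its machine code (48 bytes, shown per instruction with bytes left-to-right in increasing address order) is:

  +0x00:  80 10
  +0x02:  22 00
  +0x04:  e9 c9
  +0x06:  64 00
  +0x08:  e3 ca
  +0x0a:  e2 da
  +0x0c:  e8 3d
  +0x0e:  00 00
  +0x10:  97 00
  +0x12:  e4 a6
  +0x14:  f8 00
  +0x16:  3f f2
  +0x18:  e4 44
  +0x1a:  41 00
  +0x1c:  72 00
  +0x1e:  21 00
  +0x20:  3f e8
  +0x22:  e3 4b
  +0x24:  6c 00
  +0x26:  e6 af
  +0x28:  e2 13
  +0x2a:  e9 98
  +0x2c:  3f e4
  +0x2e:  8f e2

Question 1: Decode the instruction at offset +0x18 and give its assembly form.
adi R1, $68

+0x18: e4 44 ⇒ word 0xe444 (big)
  op=0xe444>>12=0xe ⇒ adi (RI)
  rd: (w>>10)&0x3=0x1 → R1
  imm: (w>>0)&0x3ff=0x44 → $68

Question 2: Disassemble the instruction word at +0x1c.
sll R0, R2

[1c] 72 00 → 0x7200
  op=0x7200>>12=0x7 ⇒ sll (RR)
  [11:10] rd=0 = R0
  [9:8] rs=2 = R2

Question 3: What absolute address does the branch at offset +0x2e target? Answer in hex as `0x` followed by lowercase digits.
+0x2e: 8f e2 ⇒ word 0x8fe2 (big)
  opcode bits[15:12]=0x8: call/J
  imm: (w>>0)&0xfff=0xfe2 (s12→-30) → $-30
  target = base 0x2586 + off 0x2e + 2 + imm -30 = 0x2598

0x2598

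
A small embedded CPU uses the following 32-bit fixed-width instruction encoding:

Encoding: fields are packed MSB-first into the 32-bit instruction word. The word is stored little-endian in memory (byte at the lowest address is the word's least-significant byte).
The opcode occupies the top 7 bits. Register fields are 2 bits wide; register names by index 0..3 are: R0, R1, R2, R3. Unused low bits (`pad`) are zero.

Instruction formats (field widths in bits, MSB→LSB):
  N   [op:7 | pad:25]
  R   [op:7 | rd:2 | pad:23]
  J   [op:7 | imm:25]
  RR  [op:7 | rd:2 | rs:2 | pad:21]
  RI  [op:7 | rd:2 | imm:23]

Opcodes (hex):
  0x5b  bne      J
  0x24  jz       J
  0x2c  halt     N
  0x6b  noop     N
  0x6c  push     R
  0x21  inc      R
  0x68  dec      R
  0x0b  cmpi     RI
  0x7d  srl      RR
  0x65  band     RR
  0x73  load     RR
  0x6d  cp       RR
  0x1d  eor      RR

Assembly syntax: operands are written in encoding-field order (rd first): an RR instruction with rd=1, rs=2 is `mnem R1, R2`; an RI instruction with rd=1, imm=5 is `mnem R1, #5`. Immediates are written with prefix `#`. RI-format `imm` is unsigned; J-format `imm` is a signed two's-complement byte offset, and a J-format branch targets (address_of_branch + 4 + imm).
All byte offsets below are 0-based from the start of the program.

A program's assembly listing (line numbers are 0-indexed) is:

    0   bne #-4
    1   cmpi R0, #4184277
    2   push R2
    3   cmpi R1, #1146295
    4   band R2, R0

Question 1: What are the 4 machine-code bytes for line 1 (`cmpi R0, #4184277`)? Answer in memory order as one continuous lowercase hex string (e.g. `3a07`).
d5d83f16

line 1 (cmpi): pack op=0xb:7|rd=0:2|imm=4184277:23 = 0x163fd8d5; little→ d5 d8 3f 16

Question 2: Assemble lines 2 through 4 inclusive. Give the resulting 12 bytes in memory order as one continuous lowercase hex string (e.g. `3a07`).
line 2 (push): pack op=0x6c:7|rd=2:2|pad=0:23 = 0xd9000000; little→ 00 00 00 d9
line 3 (cmpi): pack op=0xb:7|rd=1:2|imm=1146295:23 = 0x16917db7; little→ b7 7d 91 16
line 4 (band): pack op=0x65:7|rd=2:2|rs=0:2|pad=0:21 = 0xcb000000; little→ 00 00 00 cb

000000d9b77d9116000000cb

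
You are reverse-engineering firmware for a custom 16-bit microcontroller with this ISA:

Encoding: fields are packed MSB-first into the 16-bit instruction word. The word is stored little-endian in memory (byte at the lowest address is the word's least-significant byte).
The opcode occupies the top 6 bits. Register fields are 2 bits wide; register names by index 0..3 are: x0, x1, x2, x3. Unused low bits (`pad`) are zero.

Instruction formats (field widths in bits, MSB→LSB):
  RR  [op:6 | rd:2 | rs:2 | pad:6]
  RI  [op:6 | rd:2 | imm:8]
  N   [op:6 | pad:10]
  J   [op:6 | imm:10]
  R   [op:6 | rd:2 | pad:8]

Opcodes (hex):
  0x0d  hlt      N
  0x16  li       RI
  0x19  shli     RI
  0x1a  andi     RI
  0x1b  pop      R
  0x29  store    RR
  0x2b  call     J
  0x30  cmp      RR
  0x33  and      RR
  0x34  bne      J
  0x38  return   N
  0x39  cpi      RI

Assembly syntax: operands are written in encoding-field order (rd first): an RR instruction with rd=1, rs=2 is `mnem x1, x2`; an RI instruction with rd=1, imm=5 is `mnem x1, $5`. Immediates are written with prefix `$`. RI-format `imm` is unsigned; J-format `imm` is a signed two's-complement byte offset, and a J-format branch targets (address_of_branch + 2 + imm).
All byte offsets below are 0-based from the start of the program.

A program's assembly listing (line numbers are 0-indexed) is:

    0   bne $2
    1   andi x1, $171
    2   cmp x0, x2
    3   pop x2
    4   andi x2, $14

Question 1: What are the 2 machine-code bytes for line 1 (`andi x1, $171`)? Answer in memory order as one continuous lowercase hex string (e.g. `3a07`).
ab69

line 1 (andi): pack op=0x1a:6|rd=1:2|imm=171:8 = 0x69ab; little→ ab 69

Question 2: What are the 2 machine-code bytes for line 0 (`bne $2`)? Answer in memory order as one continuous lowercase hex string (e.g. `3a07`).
02d0

line 0 (bne): pack op=0x34:6|imm=2:10 = 0xd002; little→ 02 d0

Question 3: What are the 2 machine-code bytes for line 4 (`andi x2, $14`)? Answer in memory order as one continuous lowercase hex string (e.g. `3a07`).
line 4 (andi): pack op=0x1a:6|rd=2:2|imm=14:8 = 0x6a0e; little→ 0e 6a

0e6a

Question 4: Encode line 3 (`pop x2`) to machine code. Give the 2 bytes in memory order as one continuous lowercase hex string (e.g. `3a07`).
line 3 (pop): pack op=0x1b:6|rd=2:2|pad=0:8 = 0x6e00; little→ 00 6e

006e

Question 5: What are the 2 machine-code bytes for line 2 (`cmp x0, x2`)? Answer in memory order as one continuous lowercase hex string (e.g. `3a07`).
L2: cmp op=0x30:6|rd=0:2|rs=2:2|pad=0:6 ⇒ 0xc080 ⇒ little 80 c0

80c0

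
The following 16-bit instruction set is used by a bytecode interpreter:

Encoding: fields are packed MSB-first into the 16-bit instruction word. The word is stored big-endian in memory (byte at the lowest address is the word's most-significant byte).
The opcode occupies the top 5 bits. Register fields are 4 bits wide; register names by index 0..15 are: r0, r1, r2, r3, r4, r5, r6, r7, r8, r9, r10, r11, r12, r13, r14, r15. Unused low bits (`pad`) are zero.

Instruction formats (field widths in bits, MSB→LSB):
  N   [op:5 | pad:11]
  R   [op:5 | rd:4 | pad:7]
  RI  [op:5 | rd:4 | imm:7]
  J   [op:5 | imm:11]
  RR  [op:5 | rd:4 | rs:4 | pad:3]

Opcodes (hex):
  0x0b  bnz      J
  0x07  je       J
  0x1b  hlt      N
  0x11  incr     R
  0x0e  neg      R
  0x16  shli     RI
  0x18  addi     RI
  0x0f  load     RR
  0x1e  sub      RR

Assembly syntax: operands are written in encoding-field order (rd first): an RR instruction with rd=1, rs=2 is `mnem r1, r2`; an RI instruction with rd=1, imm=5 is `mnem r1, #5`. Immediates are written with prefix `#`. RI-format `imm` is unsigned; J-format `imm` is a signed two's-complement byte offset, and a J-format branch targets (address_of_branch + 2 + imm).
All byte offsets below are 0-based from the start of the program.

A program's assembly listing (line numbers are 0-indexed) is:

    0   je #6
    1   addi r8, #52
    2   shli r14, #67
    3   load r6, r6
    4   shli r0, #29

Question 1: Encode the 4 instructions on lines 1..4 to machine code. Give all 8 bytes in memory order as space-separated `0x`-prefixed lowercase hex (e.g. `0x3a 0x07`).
1. addi fields op=0x18:5|rd=8:4|imm=52:7 → word c434h → c4 34
2. shli fields op=0x16:5|rd=14:4|imm=67:7 → word b743h → b7 43
3. load fields op=0xf:5|rd=6:4|rs=6:4|pad=0:3 → word 7b30h → 7b 30
4. shli fields op=0x16:5|rd=0:4|imm=29:7 → word b01dh → b0 1d

0xc4 0x34 0xb7 0x43 0x7b 0x30 0xb0 0x1d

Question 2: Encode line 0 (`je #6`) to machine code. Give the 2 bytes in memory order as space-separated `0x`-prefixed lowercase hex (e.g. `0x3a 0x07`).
0x38 0x06

L0: je op=0x7:5|imm=6:11 ⇒ 0x3806 ⇒ big 38 06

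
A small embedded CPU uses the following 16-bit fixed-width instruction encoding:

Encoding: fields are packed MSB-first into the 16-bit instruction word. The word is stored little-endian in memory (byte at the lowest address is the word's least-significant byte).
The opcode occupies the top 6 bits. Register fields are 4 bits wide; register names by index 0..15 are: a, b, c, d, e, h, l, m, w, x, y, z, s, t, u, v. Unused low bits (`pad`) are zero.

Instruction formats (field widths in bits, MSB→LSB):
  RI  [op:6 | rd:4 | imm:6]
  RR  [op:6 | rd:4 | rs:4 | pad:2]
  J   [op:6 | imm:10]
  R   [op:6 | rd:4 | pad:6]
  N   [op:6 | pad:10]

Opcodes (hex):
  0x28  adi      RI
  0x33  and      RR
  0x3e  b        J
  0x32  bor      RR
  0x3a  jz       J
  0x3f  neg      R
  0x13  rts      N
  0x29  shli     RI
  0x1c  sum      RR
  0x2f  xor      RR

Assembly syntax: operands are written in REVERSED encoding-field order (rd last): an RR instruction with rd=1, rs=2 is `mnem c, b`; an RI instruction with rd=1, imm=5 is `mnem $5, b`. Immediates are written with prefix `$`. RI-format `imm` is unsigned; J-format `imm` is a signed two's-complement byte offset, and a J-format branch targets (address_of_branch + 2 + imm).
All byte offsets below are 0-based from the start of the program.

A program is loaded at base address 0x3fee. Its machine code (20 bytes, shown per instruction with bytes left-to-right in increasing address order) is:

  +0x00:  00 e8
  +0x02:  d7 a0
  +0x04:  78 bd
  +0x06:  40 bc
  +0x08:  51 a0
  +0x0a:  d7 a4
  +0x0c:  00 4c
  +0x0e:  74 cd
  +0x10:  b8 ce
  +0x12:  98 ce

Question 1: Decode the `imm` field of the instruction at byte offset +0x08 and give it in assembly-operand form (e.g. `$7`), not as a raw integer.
+0x08: 51 a0 ⇒ word 0xa051 (little)
  top 6b → 0x28 → adi [RI]
  [9:6] rd=1 = b
  [5:0] imm=17 = $17

$17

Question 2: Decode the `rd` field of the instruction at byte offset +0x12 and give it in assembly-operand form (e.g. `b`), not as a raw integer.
+0x12: 98 ce ⇒ word 0xce98 (little)
  top 6b → 0x33 → and [RR]
  rd: (w>>6)&0xf=0xa → y
  rs: (w>>2)&0xf=0x6 → l

y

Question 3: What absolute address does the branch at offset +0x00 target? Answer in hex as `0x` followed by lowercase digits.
off 0x00: read 00 e8 as little → 0xe800
  op=0xe800>>10=0x3a ⇒ jz (J)
  [9:0] imm=0 = $0
  target = base 0x3fee + off 0x00 + 2 + imm 0 = 0x3ff0

0x3ff0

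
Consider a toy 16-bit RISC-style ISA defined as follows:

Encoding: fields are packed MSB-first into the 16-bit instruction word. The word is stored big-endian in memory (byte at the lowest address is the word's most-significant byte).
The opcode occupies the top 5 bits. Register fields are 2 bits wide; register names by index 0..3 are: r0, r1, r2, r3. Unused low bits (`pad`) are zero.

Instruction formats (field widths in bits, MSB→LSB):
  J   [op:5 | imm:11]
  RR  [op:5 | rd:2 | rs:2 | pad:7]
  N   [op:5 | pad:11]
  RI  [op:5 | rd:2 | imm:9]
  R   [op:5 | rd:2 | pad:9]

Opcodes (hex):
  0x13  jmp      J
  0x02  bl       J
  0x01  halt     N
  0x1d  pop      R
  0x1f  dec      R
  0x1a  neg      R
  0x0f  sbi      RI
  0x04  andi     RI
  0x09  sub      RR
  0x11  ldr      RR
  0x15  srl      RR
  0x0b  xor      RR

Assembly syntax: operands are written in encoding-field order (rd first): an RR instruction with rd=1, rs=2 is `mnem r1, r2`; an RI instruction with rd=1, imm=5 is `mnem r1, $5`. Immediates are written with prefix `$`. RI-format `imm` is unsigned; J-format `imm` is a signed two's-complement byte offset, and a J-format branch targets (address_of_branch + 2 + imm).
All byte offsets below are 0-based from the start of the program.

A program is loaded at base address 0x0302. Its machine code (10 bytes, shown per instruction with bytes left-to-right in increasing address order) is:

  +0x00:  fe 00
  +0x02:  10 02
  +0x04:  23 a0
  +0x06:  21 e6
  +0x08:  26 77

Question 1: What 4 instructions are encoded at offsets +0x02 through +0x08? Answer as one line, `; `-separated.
bl $2; andi r1, $416; andi r0, $486; andi r3, $119

@+02  big-endian(10 02) = 0x1002
  op=0x1002>>11=0x2 ⇒ bl (J)
  imm@[10:0]=0x2 ⇒ $2
@+04  big-endian(23 a0) = 0x23a0
  op=0x23a0>>11=0x4 ⇒ andi (RI)
  rd@[10:9]=0x1 ⇒ r1
  imm@[8:0]=0x1a0 ⇒ $416
@+06  big-endian(21 e6) = 0x21e6
  op=0x21e6>>11=0x4 ⇒ andi (RI)
  rd@[10:9]=0x0 ⇒ r0
  imm@[8:0]=0x1e6 ⇒ $486
@+08  big-endian(26 77) = 0x2677
  op=0x2677>>11=0x4 ⇒ andi (RI)
  rd@[10:9]=0x3 ⇒ r3
  imm@[8:0]=0x77 ⇒ $119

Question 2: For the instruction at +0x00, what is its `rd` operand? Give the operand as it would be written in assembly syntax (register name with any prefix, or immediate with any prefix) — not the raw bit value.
[00] fe 00 → 0xfe00
  op=0xfe00>>11=0x1f ⇒ dec (R)
  rd: (w>>9)&0x3=0x3 → r3

r3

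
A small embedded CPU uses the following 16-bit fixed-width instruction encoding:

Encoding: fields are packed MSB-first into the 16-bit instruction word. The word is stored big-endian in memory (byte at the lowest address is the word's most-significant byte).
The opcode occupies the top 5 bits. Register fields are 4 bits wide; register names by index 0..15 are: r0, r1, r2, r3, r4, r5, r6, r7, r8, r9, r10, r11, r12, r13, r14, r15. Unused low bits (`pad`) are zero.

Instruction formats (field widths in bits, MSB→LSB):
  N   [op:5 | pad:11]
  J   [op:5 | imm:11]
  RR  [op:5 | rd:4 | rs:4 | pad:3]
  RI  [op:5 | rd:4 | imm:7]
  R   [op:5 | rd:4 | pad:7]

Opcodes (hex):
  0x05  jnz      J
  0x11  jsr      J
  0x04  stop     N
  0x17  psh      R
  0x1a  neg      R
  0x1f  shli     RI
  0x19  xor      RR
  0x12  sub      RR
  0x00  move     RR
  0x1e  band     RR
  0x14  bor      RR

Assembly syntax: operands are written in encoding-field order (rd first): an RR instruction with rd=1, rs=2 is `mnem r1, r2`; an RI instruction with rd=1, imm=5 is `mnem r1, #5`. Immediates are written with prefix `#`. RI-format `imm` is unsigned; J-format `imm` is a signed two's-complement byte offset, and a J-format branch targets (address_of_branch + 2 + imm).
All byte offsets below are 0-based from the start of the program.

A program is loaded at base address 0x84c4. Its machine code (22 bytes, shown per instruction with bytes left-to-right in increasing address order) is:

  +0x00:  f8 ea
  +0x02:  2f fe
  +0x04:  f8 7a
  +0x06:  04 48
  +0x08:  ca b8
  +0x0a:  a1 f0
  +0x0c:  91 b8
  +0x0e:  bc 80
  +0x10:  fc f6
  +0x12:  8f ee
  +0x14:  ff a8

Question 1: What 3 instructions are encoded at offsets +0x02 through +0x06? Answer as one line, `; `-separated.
+0x02: 2f fe ⇒ word 0x2ffe (big)
  top 5b → 0x5 → jnz [J]
  imm: (w>>0)&0x7ff=0x7fe (s11→-2) → #-2
+0x04: f8 7a ⇒ word 0xf87a (big)
  top 5b → 0x1f → shli [RI]
  rd: (w>>7)&0xf=0x0 → r0
  imm: (w>>0)&0x7f=0x7a → #122
+0x06: 04 48 ⇒ word 0x0448 (big)
  top 5b → 0x0 → move [RR]
  rd: (w>>7)&0xf=0x8 → r8
  rs: (w>>3)&0xf=0x9 → r9

jnz #-2; shli r0, #122; move r8, r9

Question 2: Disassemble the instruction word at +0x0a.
bor r3, r14

@+0a  big-endian(a1 f0) = 0xa1f0
  opcode bits[15:11]=0x14: bor/RR
  rd: (w>>7)&0xf=0x3 → r3
  rs: (w>>3)&0xf=0xe → r14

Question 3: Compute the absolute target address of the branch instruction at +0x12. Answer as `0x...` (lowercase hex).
@+12  big-endian(8f ee) = 0x8fee
  top 5b → 0x11 → jsr [J]
  [10:0] imm=2030 (s11→-18) = #-18
  target = base 0x84c4 + off 0x12 + 2 + imm -18 = 0x84c6

0x84c6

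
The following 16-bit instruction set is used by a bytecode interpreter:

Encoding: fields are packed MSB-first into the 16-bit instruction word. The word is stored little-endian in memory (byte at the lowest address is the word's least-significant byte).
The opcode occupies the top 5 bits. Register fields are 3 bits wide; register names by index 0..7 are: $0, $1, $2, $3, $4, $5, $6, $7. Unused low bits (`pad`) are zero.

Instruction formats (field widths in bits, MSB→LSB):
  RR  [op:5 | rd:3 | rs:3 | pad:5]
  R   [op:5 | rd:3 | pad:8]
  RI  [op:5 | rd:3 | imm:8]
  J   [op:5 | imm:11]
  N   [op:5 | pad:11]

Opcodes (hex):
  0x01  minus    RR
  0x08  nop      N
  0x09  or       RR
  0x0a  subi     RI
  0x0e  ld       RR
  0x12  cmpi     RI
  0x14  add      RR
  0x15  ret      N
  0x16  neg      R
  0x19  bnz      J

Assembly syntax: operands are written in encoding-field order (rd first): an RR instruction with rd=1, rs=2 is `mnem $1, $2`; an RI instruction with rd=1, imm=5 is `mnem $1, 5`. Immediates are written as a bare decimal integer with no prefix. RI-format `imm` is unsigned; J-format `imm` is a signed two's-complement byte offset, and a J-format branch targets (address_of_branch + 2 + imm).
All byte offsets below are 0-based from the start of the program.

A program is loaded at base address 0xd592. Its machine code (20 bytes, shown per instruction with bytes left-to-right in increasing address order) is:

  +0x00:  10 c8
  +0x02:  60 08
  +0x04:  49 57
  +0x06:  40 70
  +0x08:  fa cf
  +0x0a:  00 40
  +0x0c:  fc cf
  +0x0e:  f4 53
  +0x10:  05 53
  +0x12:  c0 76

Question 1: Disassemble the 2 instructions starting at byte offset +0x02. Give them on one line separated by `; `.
minus $0, $3; subi $7, 73

[02] 60 08 → 0x0860
  op=0x0860>>11=0x1 ⇒ minus (RR)
  [10:8] rd=0 = $0
  [7:5] rs=3 = $3
[04] 49 57 → 0x5749
  op=0x5749>>11=0xa ⇒ subi (RI)
  [10:8] rd=7 = $7
  [7:0] imm=73 = 73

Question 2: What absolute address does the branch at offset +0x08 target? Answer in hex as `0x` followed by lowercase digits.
[08] fa cf → 0xcffa
  op=0xcffa>>11=0x19 ⇒ bnz (J)
  imm: (w>>0)&0x7ff=0x7fa (s11→-6) → -6
  target = base 0xd592 + off 0x08 + 2 + imm -6 = 0xd596

0xd596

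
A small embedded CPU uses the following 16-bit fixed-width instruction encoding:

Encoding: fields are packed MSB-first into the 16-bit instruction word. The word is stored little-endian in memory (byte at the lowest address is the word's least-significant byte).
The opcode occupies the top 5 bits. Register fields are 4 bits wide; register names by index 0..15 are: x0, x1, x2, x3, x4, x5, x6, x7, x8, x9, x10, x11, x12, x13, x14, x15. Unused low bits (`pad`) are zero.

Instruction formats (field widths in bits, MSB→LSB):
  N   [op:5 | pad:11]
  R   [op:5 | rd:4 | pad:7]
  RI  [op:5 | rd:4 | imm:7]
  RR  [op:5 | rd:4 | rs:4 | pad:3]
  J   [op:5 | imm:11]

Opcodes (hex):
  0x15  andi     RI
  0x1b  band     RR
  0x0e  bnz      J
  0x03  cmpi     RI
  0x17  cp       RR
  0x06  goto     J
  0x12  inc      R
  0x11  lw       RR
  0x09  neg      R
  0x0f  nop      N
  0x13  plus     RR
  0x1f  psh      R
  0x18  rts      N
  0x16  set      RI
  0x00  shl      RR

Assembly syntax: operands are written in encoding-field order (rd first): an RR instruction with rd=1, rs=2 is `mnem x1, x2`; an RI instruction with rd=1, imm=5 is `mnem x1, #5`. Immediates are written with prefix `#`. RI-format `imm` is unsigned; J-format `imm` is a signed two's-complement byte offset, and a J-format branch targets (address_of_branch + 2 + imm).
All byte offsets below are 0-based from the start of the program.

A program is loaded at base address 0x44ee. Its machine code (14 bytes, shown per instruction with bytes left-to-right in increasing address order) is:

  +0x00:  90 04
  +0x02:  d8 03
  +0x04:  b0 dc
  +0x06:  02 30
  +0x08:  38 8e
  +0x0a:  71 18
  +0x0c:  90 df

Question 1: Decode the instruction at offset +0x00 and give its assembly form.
@+00  little-endian(90 04) = 0x0490
  opcode bits[15:11]=0x0: shl/RR
  [10:7] rd=9 = x9
  [6:3] rs=2 = x2

shl x9, x2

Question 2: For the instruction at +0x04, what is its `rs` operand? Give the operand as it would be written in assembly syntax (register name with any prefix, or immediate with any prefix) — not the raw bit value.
x6

+0x04: b0 dc ⇒ word 0xdcb0 (little)
  op=0xdcb0>>11=0x1b ⇒ band (RR)
  rd@[10:7]=0x9 ⇒ x9
  rs@[6:3]=0x6 ⇒ x6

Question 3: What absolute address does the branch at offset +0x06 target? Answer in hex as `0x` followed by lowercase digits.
+0x06: 02 30 ⇒ word 0x3002 (little)
  top 5b → 0x6 → goto [J]
  imm@[10:0]=0x2 ⇒ #2
  target = base 0x44ee + off 0x06 + 2 + imm 2 = 0x44f8

0x44f8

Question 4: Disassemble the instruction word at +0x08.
lw x12, x7

+0x08: 38 8e ⇒ word 0x8e38 (little)
  top 5b → 0x11 → lw [RR]
  [10:7] rd=12 = x12
  [6:3] rs=7 = x7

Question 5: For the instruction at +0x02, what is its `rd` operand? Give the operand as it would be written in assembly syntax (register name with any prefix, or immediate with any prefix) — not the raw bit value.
x7

off 0x02: read d8 03 as little → 0x03d8
  top 5b → 0x0 → shl [RR]
  rd: (w>>7)&0xf=0x7 → x7
  rs: (w>>3)&0xf=0xb → x11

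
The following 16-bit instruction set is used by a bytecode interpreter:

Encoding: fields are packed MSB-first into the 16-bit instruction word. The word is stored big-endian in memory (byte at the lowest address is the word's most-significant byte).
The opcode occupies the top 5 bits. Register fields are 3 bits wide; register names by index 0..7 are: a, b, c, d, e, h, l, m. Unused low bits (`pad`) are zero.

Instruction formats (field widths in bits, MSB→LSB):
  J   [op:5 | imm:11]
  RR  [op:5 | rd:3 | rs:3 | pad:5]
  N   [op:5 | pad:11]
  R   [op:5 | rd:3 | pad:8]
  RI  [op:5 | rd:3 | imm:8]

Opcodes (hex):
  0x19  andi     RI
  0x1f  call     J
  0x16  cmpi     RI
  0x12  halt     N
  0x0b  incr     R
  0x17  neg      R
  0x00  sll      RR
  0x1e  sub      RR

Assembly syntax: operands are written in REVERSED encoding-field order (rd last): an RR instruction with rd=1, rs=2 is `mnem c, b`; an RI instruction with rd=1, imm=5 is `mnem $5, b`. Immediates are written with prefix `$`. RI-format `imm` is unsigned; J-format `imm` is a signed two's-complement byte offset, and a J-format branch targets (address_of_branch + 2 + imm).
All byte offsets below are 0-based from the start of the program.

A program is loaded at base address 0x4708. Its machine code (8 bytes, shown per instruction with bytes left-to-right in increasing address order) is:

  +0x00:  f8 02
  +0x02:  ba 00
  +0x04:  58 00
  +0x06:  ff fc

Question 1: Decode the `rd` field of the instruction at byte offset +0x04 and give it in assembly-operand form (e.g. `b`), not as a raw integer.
a

off 0x04: read 58 00 as big → 0x5800
  top 5b → 0xb → incr [R]
  rd@[10:8]=0x0 ⇒ a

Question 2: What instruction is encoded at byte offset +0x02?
@+02  big-endian(ba 00) = 0xba00
  top 5b → 0x17 → neg [R]
  rd: (w>>8)&0x7=0x2 → c

neg c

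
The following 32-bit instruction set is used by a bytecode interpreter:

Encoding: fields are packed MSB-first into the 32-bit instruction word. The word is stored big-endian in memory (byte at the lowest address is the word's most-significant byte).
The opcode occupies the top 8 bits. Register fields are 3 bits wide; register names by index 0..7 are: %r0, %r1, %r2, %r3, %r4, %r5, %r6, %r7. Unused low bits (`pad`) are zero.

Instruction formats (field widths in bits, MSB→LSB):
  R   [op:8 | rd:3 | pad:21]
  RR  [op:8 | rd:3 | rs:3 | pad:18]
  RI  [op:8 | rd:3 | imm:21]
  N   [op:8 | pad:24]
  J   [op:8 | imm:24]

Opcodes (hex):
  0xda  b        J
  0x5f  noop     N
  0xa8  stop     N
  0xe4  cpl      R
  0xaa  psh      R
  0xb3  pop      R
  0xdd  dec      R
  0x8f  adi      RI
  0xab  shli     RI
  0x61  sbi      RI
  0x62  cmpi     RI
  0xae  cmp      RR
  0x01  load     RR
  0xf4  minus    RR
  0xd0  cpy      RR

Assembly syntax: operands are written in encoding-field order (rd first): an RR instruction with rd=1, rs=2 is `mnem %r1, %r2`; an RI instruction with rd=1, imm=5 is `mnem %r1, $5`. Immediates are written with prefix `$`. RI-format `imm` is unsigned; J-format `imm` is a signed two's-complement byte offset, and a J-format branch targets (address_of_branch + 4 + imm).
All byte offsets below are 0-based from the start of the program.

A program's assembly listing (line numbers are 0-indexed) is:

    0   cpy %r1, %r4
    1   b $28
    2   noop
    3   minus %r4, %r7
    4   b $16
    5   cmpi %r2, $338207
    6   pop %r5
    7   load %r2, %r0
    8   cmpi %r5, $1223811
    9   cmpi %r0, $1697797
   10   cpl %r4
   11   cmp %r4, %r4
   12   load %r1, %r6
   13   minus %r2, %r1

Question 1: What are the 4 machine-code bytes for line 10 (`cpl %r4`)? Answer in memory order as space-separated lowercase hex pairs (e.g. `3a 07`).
L10: cpl op=0xe4:8|rd=4:3|pad=0:21 ⇒ 0xe4800000 ⇒ big e4 80 00 00

e4 80 00 00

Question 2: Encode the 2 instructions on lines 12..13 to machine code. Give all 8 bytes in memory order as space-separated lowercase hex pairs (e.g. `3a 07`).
12. load fields op=0x1:8|rd=1:3|rs=6:3|pad=0:18 → word 01380000h → 01 38 00 00
13. minus fields op=0xf4:8|rd=2:3|rs=1:3|pad=0:18 → word f4440000h → f4 44 00 00

01 38 00 00 f4 44 00 00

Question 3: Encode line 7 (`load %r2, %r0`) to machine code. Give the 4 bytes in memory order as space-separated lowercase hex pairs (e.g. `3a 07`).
line 7 (load): pack op=0x1:8|rd=2:3|rs=0:3|pad=0:18 = 0x01400000; big→ 01 40 00 00

01 40 00 00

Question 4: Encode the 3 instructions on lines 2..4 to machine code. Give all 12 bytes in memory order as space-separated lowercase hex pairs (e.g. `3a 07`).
2. noop fields op=0x5f:8|pad=0:24 → word 5f000000h → 5f 00 00 00
3. minus fields op=0xf4:8|rd=4:3|rs=7:3|pad=0:18 → word f49c0000h → f4 9c 00 00
4. b fields op=0xda:8|imm=16:24 → word da000010h → da 00 00 10

5f 00 00 00 f4 9c 00 00 da 00 00 10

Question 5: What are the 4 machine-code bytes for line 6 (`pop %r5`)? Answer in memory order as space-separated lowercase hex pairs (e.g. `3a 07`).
b3 a0 00 00

L6: pop op=0xb3:8|rd=5:3|pad=0:21 ⇒ 0xb3a00000 ⇒ big b3 a0 00 00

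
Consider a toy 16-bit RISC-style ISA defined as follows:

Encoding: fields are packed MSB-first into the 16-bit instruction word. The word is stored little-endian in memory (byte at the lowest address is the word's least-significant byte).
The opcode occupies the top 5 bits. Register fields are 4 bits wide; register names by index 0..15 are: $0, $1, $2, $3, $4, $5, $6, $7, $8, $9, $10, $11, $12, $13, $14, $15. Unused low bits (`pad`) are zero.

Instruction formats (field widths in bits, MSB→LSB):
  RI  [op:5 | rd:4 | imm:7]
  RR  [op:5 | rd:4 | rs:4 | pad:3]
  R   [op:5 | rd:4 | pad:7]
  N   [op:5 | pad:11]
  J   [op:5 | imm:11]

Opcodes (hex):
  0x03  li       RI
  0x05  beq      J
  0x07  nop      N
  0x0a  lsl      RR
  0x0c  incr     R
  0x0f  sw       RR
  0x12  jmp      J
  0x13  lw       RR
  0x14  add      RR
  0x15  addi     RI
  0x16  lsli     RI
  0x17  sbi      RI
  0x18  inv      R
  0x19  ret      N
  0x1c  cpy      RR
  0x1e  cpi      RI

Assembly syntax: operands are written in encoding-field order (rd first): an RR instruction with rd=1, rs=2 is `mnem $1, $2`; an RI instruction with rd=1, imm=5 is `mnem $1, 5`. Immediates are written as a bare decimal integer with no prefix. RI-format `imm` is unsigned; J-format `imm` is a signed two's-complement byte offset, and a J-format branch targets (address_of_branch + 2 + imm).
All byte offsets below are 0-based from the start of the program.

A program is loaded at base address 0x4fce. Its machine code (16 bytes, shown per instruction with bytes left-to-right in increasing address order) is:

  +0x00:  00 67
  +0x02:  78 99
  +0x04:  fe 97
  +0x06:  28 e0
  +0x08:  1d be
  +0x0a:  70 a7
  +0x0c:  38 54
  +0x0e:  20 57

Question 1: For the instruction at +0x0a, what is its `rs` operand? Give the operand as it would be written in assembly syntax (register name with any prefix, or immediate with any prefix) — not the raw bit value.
$14

off 0x0a: read 70 a7 as little → 0xa770
  top 5b → 0x14 → add [RR]
  [10:7] rd=14 = $14
  [6:3] rs=14 = $14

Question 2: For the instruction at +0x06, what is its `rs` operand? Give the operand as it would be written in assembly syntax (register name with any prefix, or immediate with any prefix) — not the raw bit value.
[06] 28 e0 → 0xe028
  top 5b → 0x1c → cpy [RR]
  rd@[10:7]=0x0 ⇒ $0
  rs@[6:3]=0x5 ⇒ $5

$5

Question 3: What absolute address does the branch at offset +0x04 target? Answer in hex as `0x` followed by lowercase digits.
off 0x04: read fe 97 as little → 0x97fe
  opcode bits[15:11]=0x12: jmp/J
  imm@[10:0]=0x7fe (s11→-2) ⇒ -2
  target = base 0x4fce + off 0x04 + 2 + imm -2 = 0x4fd2

0x4fd2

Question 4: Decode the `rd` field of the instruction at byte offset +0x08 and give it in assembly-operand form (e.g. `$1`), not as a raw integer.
@+08  little-endian(1d be) = 0xbe1d
  top 5b → 0x17 → sbi [RI]
  [10:7] rd=12 = $12
  [6:0] imm=29 = 29

$12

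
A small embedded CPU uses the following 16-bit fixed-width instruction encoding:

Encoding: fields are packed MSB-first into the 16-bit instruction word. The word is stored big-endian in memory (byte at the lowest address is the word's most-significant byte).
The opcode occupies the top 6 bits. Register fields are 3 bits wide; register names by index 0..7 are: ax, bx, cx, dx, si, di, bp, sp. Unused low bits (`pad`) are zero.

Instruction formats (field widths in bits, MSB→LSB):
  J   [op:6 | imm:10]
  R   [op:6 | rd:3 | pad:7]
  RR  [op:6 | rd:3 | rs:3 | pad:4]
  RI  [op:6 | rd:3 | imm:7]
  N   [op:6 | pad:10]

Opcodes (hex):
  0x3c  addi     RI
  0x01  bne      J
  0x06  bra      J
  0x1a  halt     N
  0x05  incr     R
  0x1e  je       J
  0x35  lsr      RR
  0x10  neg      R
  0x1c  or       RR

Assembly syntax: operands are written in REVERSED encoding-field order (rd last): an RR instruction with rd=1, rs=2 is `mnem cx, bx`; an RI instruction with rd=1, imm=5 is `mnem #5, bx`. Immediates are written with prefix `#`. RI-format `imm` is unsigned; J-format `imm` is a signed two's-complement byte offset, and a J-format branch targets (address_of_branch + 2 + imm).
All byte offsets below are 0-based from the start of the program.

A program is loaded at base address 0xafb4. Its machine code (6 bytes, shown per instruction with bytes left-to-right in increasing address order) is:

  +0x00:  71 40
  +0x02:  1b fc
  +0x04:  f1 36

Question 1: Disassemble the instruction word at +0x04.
addi #54, cx

[04] f1 36 → 0xf136
  top 6b → 0x3c → addi [RI]
  rd: (w>>7)&0x7=0x2 → cx
  imm: (w>>0)&0x7f=0x36 → #54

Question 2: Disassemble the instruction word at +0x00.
or si, cx

[00] 71 40 → 0x7140
  op=0x7140>>10=0x1c ⇒ or (RR)
  [9:7] rd=2 = cx
  [6:4] rs=4 = si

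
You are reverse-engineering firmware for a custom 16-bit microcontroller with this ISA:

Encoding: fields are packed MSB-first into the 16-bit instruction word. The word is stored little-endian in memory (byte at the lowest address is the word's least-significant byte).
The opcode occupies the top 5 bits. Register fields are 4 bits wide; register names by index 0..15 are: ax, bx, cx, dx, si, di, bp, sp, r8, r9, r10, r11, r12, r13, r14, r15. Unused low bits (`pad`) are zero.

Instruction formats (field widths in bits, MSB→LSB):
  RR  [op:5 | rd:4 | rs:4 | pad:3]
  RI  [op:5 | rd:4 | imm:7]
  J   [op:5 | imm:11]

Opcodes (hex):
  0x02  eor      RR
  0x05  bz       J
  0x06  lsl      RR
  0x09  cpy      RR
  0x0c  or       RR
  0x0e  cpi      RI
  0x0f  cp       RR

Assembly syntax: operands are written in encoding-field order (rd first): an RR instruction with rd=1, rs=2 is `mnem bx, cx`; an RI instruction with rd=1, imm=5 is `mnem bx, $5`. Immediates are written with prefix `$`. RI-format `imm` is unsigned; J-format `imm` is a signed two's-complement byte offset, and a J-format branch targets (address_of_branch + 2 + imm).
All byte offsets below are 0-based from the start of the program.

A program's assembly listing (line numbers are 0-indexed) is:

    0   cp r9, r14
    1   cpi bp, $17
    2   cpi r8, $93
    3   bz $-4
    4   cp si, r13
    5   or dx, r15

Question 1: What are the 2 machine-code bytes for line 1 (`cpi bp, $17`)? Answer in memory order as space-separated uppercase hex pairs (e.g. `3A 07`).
line 1 (cpi): pack op=0xe:5|rd=6:4|imm=17:7 = 0x7311; little→ 11 73

11 73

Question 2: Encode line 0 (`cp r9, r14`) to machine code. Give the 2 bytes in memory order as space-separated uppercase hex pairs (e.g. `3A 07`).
L0: cp op=0xf:5|rd=9:4|rs=14:4|pad=0:3 ⇒ 0x7cf0 ⇒ little f0 7c

F0 7C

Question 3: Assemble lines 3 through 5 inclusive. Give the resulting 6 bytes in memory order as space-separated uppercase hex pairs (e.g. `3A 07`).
line 3 (bz): pack op=0x5:5|imm=-4:11 = 0x2ffc; little→ fc 2f
line 4 (cp): pack op=0xf:5|rd=4:4|rs=13:4|pad=0:3 = 0x7a68; little→ 68 7a
line 5 (or): pack op=0xc:5|rd=3:4|rs=15:4|pad=0:3 = 0x61f8; little→ f8 61

FC 2F 68 7A F8 61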